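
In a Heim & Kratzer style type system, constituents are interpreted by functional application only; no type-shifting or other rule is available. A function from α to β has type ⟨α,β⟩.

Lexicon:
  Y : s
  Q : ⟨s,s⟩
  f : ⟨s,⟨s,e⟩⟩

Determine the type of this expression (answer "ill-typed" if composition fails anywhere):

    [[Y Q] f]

[Y Q]: Q is ⟨s,s⟩, Y is s; result s.
[[Y Q] f]: f is ⟨s,⟨s,e⟩⟩, [Y Q] is s; result ⟨s,e⟩.

⟨s,e⟩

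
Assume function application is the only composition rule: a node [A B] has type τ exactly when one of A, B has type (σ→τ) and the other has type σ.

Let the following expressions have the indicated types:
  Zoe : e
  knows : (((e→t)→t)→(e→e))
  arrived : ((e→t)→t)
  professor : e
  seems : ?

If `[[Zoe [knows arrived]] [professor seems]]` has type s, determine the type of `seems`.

At [[Zoe [knows arrived]] [professor seems]] (required: s): [Zoe [knows arrived]] is e, which is not a function with range s; hence [professor seems] is the functor — type (e→s).
At [professor seems] (required: (e→s)): professor is e, which is not a function with range (e→s); hence seems is the functor — type (e→(e→s)).

(e→(e→s))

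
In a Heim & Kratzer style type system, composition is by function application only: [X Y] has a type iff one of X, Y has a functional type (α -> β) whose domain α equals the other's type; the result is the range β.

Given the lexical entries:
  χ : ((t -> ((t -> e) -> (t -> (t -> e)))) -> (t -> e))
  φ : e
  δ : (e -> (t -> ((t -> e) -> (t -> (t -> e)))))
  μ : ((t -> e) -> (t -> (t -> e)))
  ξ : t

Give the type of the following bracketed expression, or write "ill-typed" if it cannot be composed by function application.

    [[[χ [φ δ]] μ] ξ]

At [φ δ], δ : (e -> (t -> ((t -> e) -> (t -> (t -> e))))) takes φ : e, giving (t -> ((t -> e) -> (t -> (t -> e)))).
At [χ [φ δ]], χ : ((t -> ((t -> e) -> (t -> (t -> e)))) -> (t -> e)) takes [φ δ] : (t -> ((t -> e) -> (t -> (t -> e)))), giving (t -> e).
At [[χ [φ δ]] μ], μ : ((t -> e) -> (t -> (t -> e))) takes [χ [φ δ]] : (t -> e), giving (t -> (t -> e)).
At [[[χ [φ δ]] μ] ξ], [[χ [φ δ]] μ] : (t -> (t -> e)) takes ξ : t, giving (t -> e).

(t -> e)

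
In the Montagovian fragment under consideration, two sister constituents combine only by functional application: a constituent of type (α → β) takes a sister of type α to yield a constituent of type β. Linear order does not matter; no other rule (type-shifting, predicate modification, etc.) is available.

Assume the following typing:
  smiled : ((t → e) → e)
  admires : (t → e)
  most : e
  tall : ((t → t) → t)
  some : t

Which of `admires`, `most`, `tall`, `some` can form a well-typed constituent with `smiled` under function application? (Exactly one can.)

admires — combines: smiled : ((t → e) → e) takes admires : (t → e) as argument, giving e.
most : e — neither side's domain matches the other.
tall : ((t → t) → t) — neither side's domain matches the other.
some : t — neither side's domain matches the other.

admires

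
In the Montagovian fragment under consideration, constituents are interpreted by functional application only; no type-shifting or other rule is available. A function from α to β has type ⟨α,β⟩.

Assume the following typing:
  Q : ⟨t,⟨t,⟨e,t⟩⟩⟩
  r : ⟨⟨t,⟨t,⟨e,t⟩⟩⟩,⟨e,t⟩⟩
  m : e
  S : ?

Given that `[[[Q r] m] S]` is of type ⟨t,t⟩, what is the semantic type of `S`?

⟨t,⟨t,t⟩⟩

[[[Q r] m] S] must have type ⟨t,t⟩. The sister [[Q r] m] has type t; that is not a function onto ⟨t,t⟩, so S must be the functor, of type ⟨t,⟨t,t⟩⟩.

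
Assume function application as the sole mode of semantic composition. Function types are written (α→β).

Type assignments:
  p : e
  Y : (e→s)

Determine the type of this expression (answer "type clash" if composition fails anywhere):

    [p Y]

s

[p Y]: (e→s) applied to e yields s.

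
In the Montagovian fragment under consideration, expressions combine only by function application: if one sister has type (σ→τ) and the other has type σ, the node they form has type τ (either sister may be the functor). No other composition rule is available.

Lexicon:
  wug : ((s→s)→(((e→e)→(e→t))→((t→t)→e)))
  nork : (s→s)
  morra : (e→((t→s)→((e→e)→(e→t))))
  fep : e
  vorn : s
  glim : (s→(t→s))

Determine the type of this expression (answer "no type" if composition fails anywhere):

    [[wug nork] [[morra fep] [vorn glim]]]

[wug nork]: wug is ((s→s)→(((e→e)→(e→t))→((t→t)→e))), nork is (s→s); result (((e→e)→(e→t))→((t→t)→e)).
[morra fep]: morra is (e→((t→s)→((e→e)→(e→t)))), fep is e; result ((t→s)→((e→e)→(e→t))).
[vorn glim]: glim is (s→(t→s)), vorn is s; result (t→s).
[[morra fep] [vorn glim]]: [morra fep] is ((t→s)→((e→e)→(e→t))), [vorn glim] is (t→s); result ((e→e)→(e→t)).
[[wug nork] [[morra fep] [vorn glim]]]: [wug nork] is (((e→e)→(e→t))→((t→t)→e)), [[morra fep] [vorn glim]] is ((e→e)→(e→t)); result ((t→t)→e).

((t→t)→e)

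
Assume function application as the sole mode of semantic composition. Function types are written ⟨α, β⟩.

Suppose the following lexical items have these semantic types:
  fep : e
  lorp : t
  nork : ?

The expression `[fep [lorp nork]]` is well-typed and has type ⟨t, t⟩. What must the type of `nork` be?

⟨t, ⟨e, ⟨t, t⟩⟩⟩

For [fep [lorp nork]] to have type ⟨t, t⟩ with fep of type e, [lorp nork] must be the function: [lorp nork] : ⟨e, ⟨t, t⟩⟩.
For [lorp nork] to have type ⟨e, ⟨t, t⟩⟩ with lorp of type t, nork must be the function: nork : ⟨t, ⟨e, ⟨t, t⟩⟩⟩.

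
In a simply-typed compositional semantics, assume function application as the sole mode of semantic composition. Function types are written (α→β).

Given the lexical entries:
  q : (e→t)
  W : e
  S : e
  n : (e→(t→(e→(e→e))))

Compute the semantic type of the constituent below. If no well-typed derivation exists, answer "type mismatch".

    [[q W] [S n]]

[q W] — q of type (e→t) combines with W of type e: type t.
[S n] — n of type (e→(t→(e→(e→e)))) combines with S of type e: type (t→(e→(e→e))).
[[q W] [S n]] — [S n] of type (t→(e→(e→e))) combines with [q W] of type t: type (e→(e→e)).

(e→(e→e))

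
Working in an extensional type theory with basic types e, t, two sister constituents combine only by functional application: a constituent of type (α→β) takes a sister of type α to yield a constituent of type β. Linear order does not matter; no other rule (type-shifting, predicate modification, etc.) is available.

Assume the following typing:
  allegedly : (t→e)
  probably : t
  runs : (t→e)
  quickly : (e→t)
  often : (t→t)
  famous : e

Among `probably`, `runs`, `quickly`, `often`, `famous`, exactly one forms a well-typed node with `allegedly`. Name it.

probably — combines: allegedly : (t→e) takes probably : t as argument, giving e.
runs : (t→e) — does not combine with allegedly.
quickly : (e→t) — does not combine with allegedly.
often : (t→t) — does not combine with allegedly.
famous : e — does not combine with allegedly.

probably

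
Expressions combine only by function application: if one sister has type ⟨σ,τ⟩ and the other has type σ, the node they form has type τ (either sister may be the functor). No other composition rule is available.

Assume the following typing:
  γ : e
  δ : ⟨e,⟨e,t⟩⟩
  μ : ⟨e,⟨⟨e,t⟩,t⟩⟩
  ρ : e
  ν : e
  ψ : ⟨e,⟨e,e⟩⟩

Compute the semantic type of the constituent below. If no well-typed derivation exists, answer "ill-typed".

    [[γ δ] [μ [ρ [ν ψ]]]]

t

[γ δ] — δ of type ⟨e,⟨e,t⟩⟩ combines with γ of type e: type ⟨e,t⟩.
[ν ψ] — ψ of type ⟨e,⟨e,e⟩⟩ combines with ν of type e: type ⟨e,e⟩.
[ρ [ν ψ]] — [ν ψ] of type ⟨e,e⟩ combines with ρ of type e: type e.
[μ [ρ [ν ψ]]] — μ of type ⟨e,⟨⟨e,t⟩,t⟩⟩ combines with [ρ [ν ψ]] of type e: type ⟨⟨e,t⟩,t⟩.
[[γ δ] [μ [ρ [ν ψ]]]] — [μ [ρ [ν ψ]]] of type ⟨⟨e,t⟩,t⟩ combines with [γ δ] of type ⟨e,t⟩: type t.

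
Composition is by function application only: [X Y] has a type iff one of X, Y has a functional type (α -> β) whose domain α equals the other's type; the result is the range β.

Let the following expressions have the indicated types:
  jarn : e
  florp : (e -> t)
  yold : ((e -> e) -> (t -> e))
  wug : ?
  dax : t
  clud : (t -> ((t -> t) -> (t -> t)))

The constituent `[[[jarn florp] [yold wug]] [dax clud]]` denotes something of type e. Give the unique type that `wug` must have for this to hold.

(((e -> e) -> (t -> e)) -> (t -> (((t -> t) -> (t -> t)) -> e)))

[[[jarn florp] [yold wug]] [dax clud]] is required to be e. [dax clud] : ((t -> t) -> (t -> t)) cannot yield e as functor, so [[jarn florp] [yold wug]] : (((t -> t) -> (t -> t)) -> e).
[[jarn florp] [yold wug]] is required to be (((t -> t) -> (t -> t)) -> e). [jarn florp] : t cannot yield (((t -> t) -> (t -> t)) -> e) as functor, so [yold wug] : (t -> (((t -> t) -> (t -> t)) -> e)).
[yold wug] is required to be (t -> (((t -> t) -> (t -> t)) -> e)). yold : ((e -> e) -> (t -> e)) cannot yield (t -> (((t -> t) -> (t -> t)) -> e)) as functor, so wug : (((e -> e) -> (t -> e)) -> (t -> (((t -> t) -> (t -> t)) -> e))).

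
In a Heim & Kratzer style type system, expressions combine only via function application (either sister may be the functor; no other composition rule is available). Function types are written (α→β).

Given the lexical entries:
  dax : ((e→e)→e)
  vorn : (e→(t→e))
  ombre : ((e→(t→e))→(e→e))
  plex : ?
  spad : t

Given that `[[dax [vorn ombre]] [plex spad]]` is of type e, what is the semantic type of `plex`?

[[dax [vorn ombre]] [plex spad]] is required to be e. [dax [vorn ombre]] : e cannot yield e as functor, so [plex spad] : (e→e).
[plex spad] is required to be (e→e). spad : t cannot yield (e→e) as functor, so plex : (t→(e→e)).

(t→(e→e))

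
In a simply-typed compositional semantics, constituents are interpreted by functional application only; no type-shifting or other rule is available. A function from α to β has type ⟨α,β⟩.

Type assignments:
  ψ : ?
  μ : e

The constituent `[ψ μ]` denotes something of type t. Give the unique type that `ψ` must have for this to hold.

For [ψ μ] to have type t with μ of type e, ψ must be the function: ψ : ⟨e,t⟩.

⟨e,t⟩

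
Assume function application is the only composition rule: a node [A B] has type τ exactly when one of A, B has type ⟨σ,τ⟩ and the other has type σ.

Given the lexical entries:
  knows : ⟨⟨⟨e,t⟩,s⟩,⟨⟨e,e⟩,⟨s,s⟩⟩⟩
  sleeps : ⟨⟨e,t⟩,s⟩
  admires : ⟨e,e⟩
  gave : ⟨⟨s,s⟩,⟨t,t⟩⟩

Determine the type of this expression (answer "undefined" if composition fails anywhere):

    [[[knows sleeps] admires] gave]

⟨t,t⟩

[knows sleeps]: ⟨⟨⟨e,t⟩,s⟩,⟨⟨e,e⟩,⟨s,s⟩⟩⟩ applied to ⟨⟨e,t⟩,s⟩ yields ⟨⟨e,e⟩,⟨s,s⟩⟩.
[[knows sleeps] admires]: ⟨⟨e,e⟩,⟨s,s⟩⟩ applied to ⟨e,e⟩ yields ⟨s,s⟩.
[[[knows sleeps] admires] gave]: ⟨⟨s,s⟩,⟨t,t⟩⟩ applied to ⟨s,s⟩ yields ⟨t,t⟩.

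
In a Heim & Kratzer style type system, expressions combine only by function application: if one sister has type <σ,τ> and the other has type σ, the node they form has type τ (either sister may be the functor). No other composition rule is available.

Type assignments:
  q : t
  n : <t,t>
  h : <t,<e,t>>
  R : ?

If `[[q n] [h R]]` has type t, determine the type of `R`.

For [[q n] [h R]] to have type t with [q n] of type t, [h R] must be the function: [h R] : <t,t>.
For [h R] to have type <t,t> with h of type <t,<e,t>>, R must be the function: R : <<t,<e,t>>,<t,t>>.

<<t,<e,t>>,<t,t>>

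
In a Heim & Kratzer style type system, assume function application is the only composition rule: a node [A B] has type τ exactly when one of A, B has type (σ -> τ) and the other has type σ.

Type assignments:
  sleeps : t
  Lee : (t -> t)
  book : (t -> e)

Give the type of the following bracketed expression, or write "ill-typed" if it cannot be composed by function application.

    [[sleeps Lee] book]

[sleeps Lee]: (t -> t) applied to t yields t.
[[sleeps Lee] book]: (t -> e) applied to t yields e.

e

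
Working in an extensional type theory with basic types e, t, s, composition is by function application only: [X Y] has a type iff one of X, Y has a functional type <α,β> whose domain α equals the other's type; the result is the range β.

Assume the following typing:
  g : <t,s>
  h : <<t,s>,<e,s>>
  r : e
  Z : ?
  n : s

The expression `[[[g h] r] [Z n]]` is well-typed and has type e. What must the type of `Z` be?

[[[g h] r] [Z n]] must have type e. The sister [[g h] r] has type s; that is not a function onto e, so [Z n] must be the functor, of type <s,e>.
[Z n] must have type <s,e>. The sister n has type s; that is not a function onto <s,e>, so Z must be the functor, of type <s,<s,e>>.

<s,<s,e>>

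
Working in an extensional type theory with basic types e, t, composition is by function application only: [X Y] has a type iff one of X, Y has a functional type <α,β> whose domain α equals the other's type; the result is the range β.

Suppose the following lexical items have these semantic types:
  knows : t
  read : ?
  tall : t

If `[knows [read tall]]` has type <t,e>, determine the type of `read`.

<t,<t,<t,e>>>

[knows [read tall]] must have type <t,e>. The sister knows has type t; that is not a function onto <t,e>, so [read tall] must be the functor, of type <t,<t,e>>.
[read tall] must have type <t,<t,e>>. The sister tall has type t; that is not a function onto <t,<t,e>>, so read must be the functor, of type <t,<t,<t,e>>>.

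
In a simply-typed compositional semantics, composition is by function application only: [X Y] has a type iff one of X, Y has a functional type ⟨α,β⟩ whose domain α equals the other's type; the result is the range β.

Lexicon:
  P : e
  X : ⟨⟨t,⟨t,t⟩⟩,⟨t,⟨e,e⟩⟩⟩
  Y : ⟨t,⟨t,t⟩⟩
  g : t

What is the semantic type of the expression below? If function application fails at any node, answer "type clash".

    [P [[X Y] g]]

e

[X Y]: ⟨⟨t,⟨t,t⟩⟩,⟨t,⟨e,e⟩⟩⟩ applied to ⟨t,⟨t,t⟩⟩ yields ⟨t,⟨e,e⟩⟩.
[[X Y] g]: ⟨t,⟨e,e⟩⟩ applied to t yields ⟨e,e⟩.
[P [[X Y] g]]: ⟨e,e⟩ applied to e yields e.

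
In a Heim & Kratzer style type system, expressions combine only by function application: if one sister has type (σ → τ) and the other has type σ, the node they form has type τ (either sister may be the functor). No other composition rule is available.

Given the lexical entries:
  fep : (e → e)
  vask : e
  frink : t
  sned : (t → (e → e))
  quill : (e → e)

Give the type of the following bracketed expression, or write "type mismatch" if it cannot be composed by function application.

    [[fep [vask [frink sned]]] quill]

e

[frink sned]: sned is (t → (e → e)), frink is t; result (e → e).
[vask [frink sned]]: [frink sned] is (e → e), vask is e; result e.
[fep [vask [frink sned]]]: fep is (e → e), [vask [frink sned]] is e; result e.
[[fep [vask [frink sned]]] quill]: quill is (e → e), [fep [vask [frink sned]]] is e; result e.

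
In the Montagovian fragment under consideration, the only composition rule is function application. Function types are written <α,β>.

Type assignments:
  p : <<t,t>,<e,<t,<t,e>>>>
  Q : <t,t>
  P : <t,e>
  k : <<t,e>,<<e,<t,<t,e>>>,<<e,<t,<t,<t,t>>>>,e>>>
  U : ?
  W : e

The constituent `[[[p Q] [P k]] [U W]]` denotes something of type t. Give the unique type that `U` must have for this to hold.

<e,<<<e,<t,<t,<t,t>>>>,e>,t>>

[[[p Q] [P k]] [U W]] must have type t. The sister [[p Q] [P k]] has type <<e,<t,<t,<t,t>>>>,e>; that is not a function onto t, so [U W] must be the functor, of type <<<e,<t,<t,<t,t>>>>,e>,t>.
[U W] must have type <<<e,<t,<t,<t,t>>>>,e>,t>. The sister W has type e; that is not a function onto <<<e,<t,<t,<t,t>>>>,e>,t>, so U must be the functor, of type <e,<<<e,<t,<t,<t,t>>>>,e>,t>>.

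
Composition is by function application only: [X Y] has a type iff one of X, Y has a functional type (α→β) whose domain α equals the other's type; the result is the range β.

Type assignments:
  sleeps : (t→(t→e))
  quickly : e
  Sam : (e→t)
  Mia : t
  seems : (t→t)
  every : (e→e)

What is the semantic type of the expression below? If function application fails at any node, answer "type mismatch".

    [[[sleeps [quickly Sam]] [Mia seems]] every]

[quickly Sam] — Sam of type (e→t) combines with quickly of type e: type t.
[sleeps [quickly Sam]] — sleeps of type (t→(t→e)) combines with [quickly Sam] of type t: type (t→e).
[Mia seems] — seems of type (t→t) combines with Mia of type t: type t.
[[sleeps [quickly Sam]] [Mia seems]] — [sleeps [quickly Sam]] of type (t→e) combines with [Mia seems] of type t: type e.
[[[sleeps [quickly Sam]] [Mia seems]] every] — every of type (e→e) combines with [[sleeps [quickly Sam]] [Mia seems]] of type e: type e.

e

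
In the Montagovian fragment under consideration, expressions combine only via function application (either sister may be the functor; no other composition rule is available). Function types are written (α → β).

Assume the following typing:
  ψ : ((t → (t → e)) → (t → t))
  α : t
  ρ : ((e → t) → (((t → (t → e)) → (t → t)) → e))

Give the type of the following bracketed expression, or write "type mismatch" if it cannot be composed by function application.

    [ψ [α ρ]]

type mismatch

At [α ρ]: neither t nor ((e → t) → (((t → (t → e)) → (t → t)) → e)) can take the other as argument; the node is ill-typed.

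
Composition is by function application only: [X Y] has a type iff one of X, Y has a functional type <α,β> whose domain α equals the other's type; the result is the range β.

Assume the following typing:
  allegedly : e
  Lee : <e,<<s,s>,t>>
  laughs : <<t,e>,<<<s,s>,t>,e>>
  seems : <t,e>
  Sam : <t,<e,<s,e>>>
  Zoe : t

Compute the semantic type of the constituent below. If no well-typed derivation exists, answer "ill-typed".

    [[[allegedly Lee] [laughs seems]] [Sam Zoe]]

[allegedly Lee]: functor Lee : <e,<<s,s>,t>>, argument allegedly : e; result <<s,s>,t>.
[laughs seems]: functor laughs : <<t,e>,<<<s,s>,t>,e>>, argument seems : <t,e>; result <<<s,s>,t>,e>.
[[allegedly Lee] [laughs seems]]: functor [laughs seems] : <<<s,s>,t>,e>, argument [allegedly Lee] : <<s,s>,t>; result e.
[Sam Zoe]: functor Sam : <t,<e,<s,e>>>, argument Zoe : t; result <e,<s,e>>.
[[[allegedly Lee] [laughs seems]] [Sam Zoe]]: functor [Sam Zoe] : <e,<s,e>>, argument [[allegedly Lee] [laughs seems]] : e; result <s,e>.

<s,e>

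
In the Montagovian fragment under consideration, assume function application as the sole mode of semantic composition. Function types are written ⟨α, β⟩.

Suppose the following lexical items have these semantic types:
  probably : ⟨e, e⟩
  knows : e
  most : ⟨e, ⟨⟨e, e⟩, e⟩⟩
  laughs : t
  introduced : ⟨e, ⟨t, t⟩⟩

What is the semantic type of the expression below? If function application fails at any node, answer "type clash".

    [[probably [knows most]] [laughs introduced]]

At [knows most], most : ⟨e, ⟨⟨e, e⟩, e⟩⟩ takes knows : e, giving ⟨⟨e, e⟩, e⟩.
At [probably [knows most]], [knows most] : ⟨⟨e, e⟩, e⟩ takes probably : ⟨e, e⟩, giving e.
At [laughs introduced]: neither t nor ⟨e, ⟨t, t⟩⟩ can take the other as argument; the node is ill-typed.

type clash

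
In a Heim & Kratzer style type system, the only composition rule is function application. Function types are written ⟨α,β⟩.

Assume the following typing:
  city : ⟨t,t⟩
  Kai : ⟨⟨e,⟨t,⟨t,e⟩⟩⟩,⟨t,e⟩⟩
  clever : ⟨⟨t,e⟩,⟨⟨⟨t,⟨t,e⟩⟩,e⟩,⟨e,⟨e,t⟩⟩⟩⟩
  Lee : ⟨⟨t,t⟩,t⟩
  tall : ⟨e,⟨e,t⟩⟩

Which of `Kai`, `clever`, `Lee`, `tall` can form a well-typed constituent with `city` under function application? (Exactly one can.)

Lee

Kai : ⟨⟨e,⟨t,⟨t,e⟩⟩⟩,⟨t,e⟩⟩ — city needs t; Kai needs ⟨e,⟨t,⟨t,e⟩⟩⟩; neither fits.
clever : ⟨⟨t,e⟩,⟨⟨⟨t,⟨t,e⟩⟩,e⟩,⟨e,⟨e,t⟩⟩⟩⟩ — city needs t; clever needs ⟨t,e⟩; neither fits.
Lee — combines: Lee : ⟨⟨t,t⟩,t⟩ takes city : ⟨t,t⟩ as argument, giving t.
tall : ⟨e,⟨e,t⟩⟩ — city needs t; tall needs e; neither fits.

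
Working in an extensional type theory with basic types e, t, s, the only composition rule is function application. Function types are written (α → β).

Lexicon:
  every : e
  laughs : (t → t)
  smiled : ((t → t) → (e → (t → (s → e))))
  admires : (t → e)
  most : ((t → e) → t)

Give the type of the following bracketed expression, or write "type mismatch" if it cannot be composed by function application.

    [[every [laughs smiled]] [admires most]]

[laughs smiled] — smiled of type ((t → t) → (e → (t → (s → e)))) combines with laughs of type (t → t): type (e → (t → (s → e))).
[every [laughs smiled]] — [laughs smiled] of type (e → (t → (s → e))) combines with every of type e: type (t → (s → e)).
[admires most] — most of type ((t → e) → t) combines with admires of type (t → e): type t.
[[every [laughs smiled]] [admires most]] — [every [laughs smiled]] of type (t → (s → e)) combines with [admires most] of type t: type (s → e).

(s → e)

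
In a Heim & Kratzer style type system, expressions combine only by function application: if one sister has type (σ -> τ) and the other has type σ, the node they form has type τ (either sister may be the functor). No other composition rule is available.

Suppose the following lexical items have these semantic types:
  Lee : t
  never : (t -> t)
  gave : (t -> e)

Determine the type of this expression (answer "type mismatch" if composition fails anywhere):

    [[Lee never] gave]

e

[Lee never]: functor never : (t -> t), argument Lee : t; result t.
[[Lee never] gave]: functor gave : (t -> e), argument [Lee never] : t; result e.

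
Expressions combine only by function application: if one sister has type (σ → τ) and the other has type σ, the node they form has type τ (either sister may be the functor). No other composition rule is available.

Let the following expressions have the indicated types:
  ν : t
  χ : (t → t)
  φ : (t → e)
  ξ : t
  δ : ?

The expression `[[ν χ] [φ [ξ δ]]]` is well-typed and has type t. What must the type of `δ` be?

[[ν χ] [φ [ξ δ]]] is required to be t. [ν χ] : t cannot yield t as functor, so [φ [ξ δ]] : (t → t).
[φ [ξ δ]] is required to be (t → t). φ : (t → e) cannot yield (t → t) as functor, so [ξ δ] : ((t → e) → (t → t)).
[ξ δ] is required to be ((t → e) → (t → t)). ξ : t cannot yield ((t → e) → (t → t)) as functor, so δ : (t → ((t → e) → (t → t))).

(t → ((t → e) → (t → t)))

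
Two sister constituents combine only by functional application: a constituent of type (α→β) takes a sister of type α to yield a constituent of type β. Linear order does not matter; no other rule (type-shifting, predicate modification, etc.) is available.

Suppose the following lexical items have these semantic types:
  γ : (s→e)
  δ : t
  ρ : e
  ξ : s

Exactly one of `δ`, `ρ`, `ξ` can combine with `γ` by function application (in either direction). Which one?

ξ

δ : t — no; γ wants s, and δ wants nothing (atomic).
ρ : e — no; γ wants s, and ρ wants nothing (atomic).
ξ — combines: γ : (s→e) takes ξ : s as argument, giving e.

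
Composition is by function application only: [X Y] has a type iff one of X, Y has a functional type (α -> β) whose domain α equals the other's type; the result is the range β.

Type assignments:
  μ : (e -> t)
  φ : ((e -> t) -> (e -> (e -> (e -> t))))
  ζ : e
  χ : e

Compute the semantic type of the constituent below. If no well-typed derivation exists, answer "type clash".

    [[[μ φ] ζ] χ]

(e -> t)

At [μ φ], φ : ((e -> t) -> (e -> (e -> (e -> t)))) takes μ : (e -> t), giving (e -> (e -> (e -> t))).
At [[μ φ] ζ], [μ φ] : (e -> (e -> (e -> t))) takes ζ : e, giving (e -> (e -> t)).
At [[[μ φ] ζ] χ], [[μ φ] ζ] : (e -> (e -> t)) takes χ : e, giving (e -> t).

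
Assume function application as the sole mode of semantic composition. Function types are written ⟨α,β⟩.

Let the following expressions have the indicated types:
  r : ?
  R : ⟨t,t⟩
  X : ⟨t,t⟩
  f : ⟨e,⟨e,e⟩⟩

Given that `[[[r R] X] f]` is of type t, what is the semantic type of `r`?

⟨⟨t,t⟩,⟨⟨t,t⟩,⟨⟨e,⟨e,e⟩⟩,t⟩⟩⟩

[[[r R] X] f] is required to be t. f : ⟨e,⟨e,e⟩⟩ cannot yield t as functor, so [[r R] X] : ⟨⟨e,⟨e,e⟩⟩,t⟩.
[[r R] X] is required to be ⟨⟨e,⟨e,e⟩⟩,t⟩. X : ⟨t,t⟩ cannot yield ⟨⟨e,⟨e,e⟩⟩,t⟩ as functor, so [r R] : ⟨⟨t,t⟩,⟨⟨e,⟨e,e⟩⟩,t⟩⟩.
[r R] is required to be ⟨⟨t,t⟩,⟨⟨e,⟨e,e⟩⟩,t⟩⟩. R : ⟨t,t⟩ cannot yield ⟨⟨t,t⟩,⟨⟨e,⟨e,e⟩⟩,t⟩⟩ as functor, so r : ⟨⟨t,t⟩,⟨⟨t,t⟩,⟨⟨e,⟨e,e⟩⟩,t⟩⟩⟩.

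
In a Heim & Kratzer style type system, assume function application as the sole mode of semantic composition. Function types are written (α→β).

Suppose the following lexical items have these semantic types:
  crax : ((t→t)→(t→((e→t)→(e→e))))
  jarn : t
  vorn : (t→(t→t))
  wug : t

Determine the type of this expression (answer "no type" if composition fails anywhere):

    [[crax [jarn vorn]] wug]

((e→t)→(e→e))

[jarn vorn]: vorn is (t→(t→t)), jarn is t; result (t→t).
[crax [jarn vorn]]: crax is ((t→t)→(t→((e→t)→(e→e)))), [jarn vorn] is (t→t); result (t→((e→t)→(e→e))).
[[crax [jarn vorn]] wug]: [crax [jarn vorn]] is (t→((e→t)→(e→e))), wug is t; result ((e→t)→(e→e)).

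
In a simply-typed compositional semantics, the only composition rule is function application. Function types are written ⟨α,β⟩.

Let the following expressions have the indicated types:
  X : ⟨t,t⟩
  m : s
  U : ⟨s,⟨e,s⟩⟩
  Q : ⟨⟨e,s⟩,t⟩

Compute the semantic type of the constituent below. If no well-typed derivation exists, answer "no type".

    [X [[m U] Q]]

t

[m U] — U of type ⟨s,⟨e,s⟩⟩ combines with m of type s: type ⟨e,s⟩.
[[m U] Q] — Q of type ⟨⟨e,s⟩,t⟩ combines with [m U] of type ⟨e,s⟩: type t.
[X [[m U] Q]] — X of type ⟨t,t⟩ combines with [[m U] Q] of type t: type t.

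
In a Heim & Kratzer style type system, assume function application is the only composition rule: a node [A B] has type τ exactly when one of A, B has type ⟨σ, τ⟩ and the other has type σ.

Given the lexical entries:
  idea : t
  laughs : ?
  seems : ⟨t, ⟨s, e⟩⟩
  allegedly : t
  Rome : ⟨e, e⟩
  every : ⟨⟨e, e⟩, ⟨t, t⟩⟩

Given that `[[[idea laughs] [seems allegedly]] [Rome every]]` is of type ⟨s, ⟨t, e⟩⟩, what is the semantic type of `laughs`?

⟨t, ⟨⟨s, e⟩, ⟨⟨t, t⟩, ⟨s, ⟨t, e⟩⟩⟩⟩⟩

At [[[idea laughs] [seems allegedly]] [Rome every]] (required: ⟨s, ⟨t, e⟩⟩): [Rome every] is ⟨t, t⟩, which is not a function with range ⟨s, ⟨t, e⟩⟩; hence [[idea laughs] [seems allegedly]] is the functor — type ⟨⟨t, t⟩, ⟨s, ⟨t, e⟩⟩⟩.
At [[idea laughs] [seems allegedly]] (required: ⟨⟨t, t⟩, ⟨s, ⟨t, e⟩⟩⟩): [seems allegedly] is ⟨s, e⟩, which is not a function with range ⟨⟨t, t⟩, ⟨s, ⟨t, e⟩⟩⟩; hence [idea laughs] is the functor — type ⟨⟨s, e⟩, ⟨⟨t, t⟩, ⟨s, ⟨t, e⟩⟩⟩⟩.
At [idea laughs] (required: ⟨⟨s, e⟩, ⟨⟨t, t⟩, ⟨s, ⟨t, e⟩⟩⟩⟩): idea is t, which is not a function with range ⟨⟨s, e⟩, ⟨⟨t, t⟩, ⟨s, ⟨t, e⟩⟩⟩⟩; hence laughs is the functor — type ⟨t, ⟨⟨s, e⟩, ⟨⟨t, t⟩, ⟨s, ⟨t, e⟩⟩⟩⟩⟩.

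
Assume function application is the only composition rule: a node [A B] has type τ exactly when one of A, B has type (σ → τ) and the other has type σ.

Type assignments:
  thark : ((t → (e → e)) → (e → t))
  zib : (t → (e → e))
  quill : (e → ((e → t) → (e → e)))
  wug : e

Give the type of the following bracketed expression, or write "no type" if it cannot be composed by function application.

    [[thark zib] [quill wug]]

(e → e)

At [thark zib], thark : ((t → (e → e)) → (e → t)) takes zib : (t → (e → e)), giving (e → t).
At [quill wug], quill : (e → ((e → t) → (e → e))) takes wug : e, giving ((e → t) → (e → e)).
At [[thark zib] [quill wug]], [quill wug] : ((e → t) → (e → e)) takes [thark zib] : (e → t), giving (e → e).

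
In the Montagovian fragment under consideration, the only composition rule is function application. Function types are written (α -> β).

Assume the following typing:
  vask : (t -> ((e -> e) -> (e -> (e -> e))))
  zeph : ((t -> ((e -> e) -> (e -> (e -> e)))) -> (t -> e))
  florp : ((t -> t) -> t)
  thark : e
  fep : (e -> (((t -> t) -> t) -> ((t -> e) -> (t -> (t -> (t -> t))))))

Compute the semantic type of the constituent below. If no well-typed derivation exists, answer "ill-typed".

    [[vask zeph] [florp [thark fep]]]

At [vask zeph], zeph : ((t -> ((e -> e) -> (e -> (e -> e)))) -> (t -> e)) takes vask : (t -> ((e -> e) -> (e -> (e -> e)))), giving (t -> e).
At [thark fep], fep : (e -> (((t -> t) -> t) -> ((t -> e) -> (t -> (t -> (t -> t)))))) takes thark : e, giving (((t -> t) -> t) -> ((t -> e) -> (t -> (t -> (t -> t))))).
At [florp [thark fep]], [thark fep] : (((t -> t) -> t) -> ((t -> e) -> (t -> (t -> (t -> t))))) takes florp : ((t -> t) -> t), giving ((t -> e) -> (t -> (t -> (t -> t)))).
At [[vask zeph] [florp [thark fep]]], [florp [thark fep]] : ((t -> e) -> (t -> (t -> (t -> t)))) takes [vask zeph] : (t -> e), giving (t -> (t -> (t -> t))).

(t -> (t -> (t -> t)))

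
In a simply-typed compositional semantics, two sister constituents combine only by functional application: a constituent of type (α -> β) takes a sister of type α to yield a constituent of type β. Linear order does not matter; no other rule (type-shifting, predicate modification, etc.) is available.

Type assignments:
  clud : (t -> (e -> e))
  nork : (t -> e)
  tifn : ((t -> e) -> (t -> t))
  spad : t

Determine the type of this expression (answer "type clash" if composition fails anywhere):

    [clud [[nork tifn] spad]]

(e -> e)

[nork tifn]: functor tifn : ((t -> e) -> (t -> t)), argument nork : (t -> e); result (t -> t).
[[nork tifn] spad]: functor [nork tifn] : (t -> t), argument spad : t; result t.
[clud [[nork tifn] spad]]: functor clud : (t -> (e -> e)), argument [[nork tifn] spad] : t; result (e -> e).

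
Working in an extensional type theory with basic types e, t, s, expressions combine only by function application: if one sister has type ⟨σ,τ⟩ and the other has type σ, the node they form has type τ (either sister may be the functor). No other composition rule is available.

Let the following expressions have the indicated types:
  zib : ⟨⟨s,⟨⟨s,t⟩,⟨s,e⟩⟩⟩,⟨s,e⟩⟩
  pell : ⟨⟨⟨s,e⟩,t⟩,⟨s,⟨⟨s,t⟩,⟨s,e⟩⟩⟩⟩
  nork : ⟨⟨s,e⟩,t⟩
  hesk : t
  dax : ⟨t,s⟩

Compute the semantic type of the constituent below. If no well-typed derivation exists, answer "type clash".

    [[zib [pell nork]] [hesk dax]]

[pell nork]: pell is ⟨⟨⟨s,e⟩,t⟩,⟨s,⟨⟨s,t⟩,⟨s,e⟩⟩⟩⟩, nork is ⟨⟨s,e⟩,t⟩; result ⟨s,⟨⟨s,t⟩,⟨s,e⟩⟩⟩.
[zib [pell nork]]: zib is ⟨⟨s,⟨⟨s,t⟩,⟨s,e⟩⟩⟩,⟨s,e⟩⟩, [pell nork] is ⟨s,⟨⟨s,t⟩,⟨s,e⟩⟩⟩; result ⟨s,e⟩.
[hesk dax]: dax is ⟨t,s⟩, hesk is t; result s.
[[zib [pell nork]] [hesk dax]]: [zib [pell nork]] is ⟨s,e⟩, [hesk dax] is s; result e.

e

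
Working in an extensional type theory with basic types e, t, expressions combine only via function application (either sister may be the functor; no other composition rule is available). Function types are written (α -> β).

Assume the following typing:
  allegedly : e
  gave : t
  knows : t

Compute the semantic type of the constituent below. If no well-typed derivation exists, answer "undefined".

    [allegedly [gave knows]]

undefined

[gave knows]: t and t cannot combine by function application — type clash.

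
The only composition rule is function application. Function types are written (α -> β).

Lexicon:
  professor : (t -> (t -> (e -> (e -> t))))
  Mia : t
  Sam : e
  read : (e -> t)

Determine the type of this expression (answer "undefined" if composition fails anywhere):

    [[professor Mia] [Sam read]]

[professor Mia]: (t -> (t -> (e -> (e -> t)))) applied to t yields (t -> (e -> (e -> t))).
[Sam read]: (e -> t) applied to e yields t.
[[professor Mia] [Sam read]]: (t -> (e -> (e -> t))) applied to t yields (e -> (e -> t)).

(e -> (e -> t))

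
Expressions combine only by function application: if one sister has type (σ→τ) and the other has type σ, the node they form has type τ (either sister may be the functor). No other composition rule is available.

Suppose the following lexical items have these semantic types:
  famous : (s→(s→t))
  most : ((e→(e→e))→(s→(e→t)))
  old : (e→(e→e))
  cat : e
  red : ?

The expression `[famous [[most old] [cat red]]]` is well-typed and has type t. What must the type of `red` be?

(e→((s→(e→t))→((s→(s→t))→t)))

For [famous [[most old] [cat red]]] to have type t with famous of type (s→(s→t)), [[most old] [cat red]] must be the function: [[most old] [cat red]] : ((s→(s→t))→t).
For [[most old] [cat red]] to have type ((s→(s→t))→t) with [most old] of type (s→(e→t)), [cat red] must be the function: [cat red] : ((s→(e→t))→((s→(s→t))→t)).
For [cat red] to have type ((s→(e→t))→((s→(s→t))→t)) with cat of type e, red must be the function: red : (e→((s→(e→t))→((s→(s→t))→t))).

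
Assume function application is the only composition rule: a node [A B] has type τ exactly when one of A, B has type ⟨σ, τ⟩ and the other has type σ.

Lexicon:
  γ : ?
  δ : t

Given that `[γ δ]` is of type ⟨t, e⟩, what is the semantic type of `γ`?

[γ δ] is required to be ⟨t, e⟩. δ : t cannot yield ⟨t, e⟩ as functor, so γ : ⟨t, ⟨t, e⟩⟩.

⟨t, ⟨t, e⟩⟩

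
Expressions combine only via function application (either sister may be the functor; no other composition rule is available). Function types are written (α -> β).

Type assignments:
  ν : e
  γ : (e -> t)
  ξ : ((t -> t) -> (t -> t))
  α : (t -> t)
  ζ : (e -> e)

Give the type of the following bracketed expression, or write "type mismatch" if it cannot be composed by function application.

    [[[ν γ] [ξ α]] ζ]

type mismatch

[ν γ] — γ of type (e -> t) combines with ν of type e: type t.
[ξ α] — ξ of type ((t -> t) -> (t -> t)) combines with α of type (t -> t): type (t -> t).
[[ν γ] [ξ α]] — [ξ α] of type (t -> t) combines with [ν γ] of type t: type t.
At [[[ν γ] [ξ α]] ζ]: neither t nor (e -> e) can take the other as argument; the node is ill-typed.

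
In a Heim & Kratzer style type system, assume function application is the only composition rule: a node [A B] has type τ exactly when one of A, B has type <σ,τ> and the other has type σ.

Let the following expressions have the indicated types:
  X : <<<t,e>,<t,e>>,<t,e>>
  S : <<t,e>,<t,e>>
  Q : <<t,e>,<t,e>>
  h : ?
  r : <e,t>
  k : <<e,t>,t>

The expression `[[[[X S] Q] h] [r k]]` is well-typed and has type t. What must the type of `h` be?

[[[[X S] Q] h] [r k]] must have type t. The sister [r k] has type t; that is not a function onto t, so [[[X S] Q] h] must be the functor, of type <t,t>.
[[[X S] Q] h] must have type <t,t>. The sister [[X S] Q] has type <t,e>; that is not a function onto <t,t>, so h must be the functor, of type <<t,e>,<t,t>>.

<<t,e>,<t,t>>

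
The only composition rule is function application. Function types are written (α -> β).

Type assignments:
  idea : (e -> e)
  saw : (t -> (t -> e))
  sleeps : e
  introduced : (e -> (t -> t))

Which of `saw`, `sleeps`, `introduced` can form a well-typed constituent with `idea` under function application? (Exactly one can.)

saw : (t -> (t -> e)) — idea needs e; saw needs t; neither fits.
sleeps — combines: idea : (e -> e) takes sleeps : e as argument, giving e.
introduced : (e -> (t -> t)) — idea needs e; introduced needs e; neither fits.

sleeps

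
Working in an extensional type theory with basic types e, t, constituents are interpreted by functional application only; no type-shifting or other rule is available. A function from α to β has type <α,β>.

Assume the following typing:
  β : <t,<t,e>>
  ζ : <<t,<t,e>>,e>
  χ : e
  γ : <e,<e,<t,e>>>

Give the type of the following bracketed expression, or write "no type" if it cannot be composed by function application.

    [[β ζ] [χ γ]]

At [β ζ], ζ : <<t,<t,e>>,e> takes β : <t,<t,e>>, giving e.
At [χ γ], γ : <e,<e,<t,e>>> takes χ : e, giving <e,<t,e>>.
At [[β ζ] [χ γ]], [χ γ] : <e,<t,e>> takes [β ζ] : e, giving <t,e>.

<t,e>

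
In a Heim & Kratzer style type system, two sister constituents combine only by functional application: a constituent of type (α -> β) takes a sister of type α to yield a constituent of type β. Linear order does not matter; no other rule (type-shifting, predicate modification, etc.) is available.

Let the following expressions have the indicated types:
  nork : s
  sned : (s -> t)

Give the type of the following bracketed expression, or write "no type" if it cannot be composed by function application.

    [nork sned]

At [nork sned], sned : (s -> t) takes nork : s, giving t.

t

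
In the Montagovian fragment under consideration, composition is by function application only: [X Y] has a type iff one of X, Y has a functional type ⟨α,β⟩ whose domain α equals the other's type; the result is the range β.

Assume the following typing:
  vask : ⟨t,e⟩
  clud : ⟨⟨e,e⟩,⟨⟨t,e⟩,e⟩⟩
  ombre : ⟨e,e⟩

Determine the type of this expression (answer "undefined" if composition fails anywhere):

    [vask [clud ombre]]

[clud ombre]: clud is ⟨⟨e,e⟩,⟨⟨t,e⟩,e⟩⟩, ombre is ⟨e,e⟩; result ⟨⟨t,e⟩,e⟩.
[vask [clud ombre]]: [clud ombre] is ⟨⟨t,e⟩,e⟩, vask is ⟨t,e⟩; result e.

e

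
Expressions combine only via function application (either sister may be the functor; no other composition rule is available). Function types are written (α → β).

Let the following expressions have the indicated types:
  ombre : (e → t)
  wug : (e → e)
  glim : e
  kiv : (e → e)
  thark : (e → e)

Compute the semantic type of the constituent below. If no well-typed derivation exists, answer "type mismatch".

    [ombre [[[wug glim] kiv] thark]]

At [wug glim], wug : (e → e) takes glim : e, giving e.
At [[wug glim] kiv], kiv : (e → e) takes [wug glim] : e, giving e.
At [[[wug glim] kiv] thark], thark : (e → e) takes [[wug glim] kiv] : e, giving e.
At [ombre [[[wug glim] kiv] thark]], ombre : (e → t) takes [[[wug glim] kiv] thark] : e, giving t.

t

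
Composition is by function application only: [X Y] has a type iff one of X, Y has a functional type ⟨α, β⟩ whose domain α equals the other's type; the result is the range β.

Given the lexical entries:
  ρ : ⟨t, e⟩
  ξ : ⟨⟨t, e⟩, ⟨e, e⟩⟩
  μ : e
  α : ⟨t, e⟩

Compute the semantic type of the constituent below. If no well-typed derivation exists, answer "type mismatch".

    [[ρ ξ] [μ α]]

[ρ ξ]: ξ is ⟨⟨t, e⟩, ⟨e, e⟩⟩, ρ is ⟨t, e⟩; result ⟨e, e⟩.
[μ α]: e with ⟨t, e⟩ — neither is a function whose domain matches the other; composition fails here.

type mismatch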